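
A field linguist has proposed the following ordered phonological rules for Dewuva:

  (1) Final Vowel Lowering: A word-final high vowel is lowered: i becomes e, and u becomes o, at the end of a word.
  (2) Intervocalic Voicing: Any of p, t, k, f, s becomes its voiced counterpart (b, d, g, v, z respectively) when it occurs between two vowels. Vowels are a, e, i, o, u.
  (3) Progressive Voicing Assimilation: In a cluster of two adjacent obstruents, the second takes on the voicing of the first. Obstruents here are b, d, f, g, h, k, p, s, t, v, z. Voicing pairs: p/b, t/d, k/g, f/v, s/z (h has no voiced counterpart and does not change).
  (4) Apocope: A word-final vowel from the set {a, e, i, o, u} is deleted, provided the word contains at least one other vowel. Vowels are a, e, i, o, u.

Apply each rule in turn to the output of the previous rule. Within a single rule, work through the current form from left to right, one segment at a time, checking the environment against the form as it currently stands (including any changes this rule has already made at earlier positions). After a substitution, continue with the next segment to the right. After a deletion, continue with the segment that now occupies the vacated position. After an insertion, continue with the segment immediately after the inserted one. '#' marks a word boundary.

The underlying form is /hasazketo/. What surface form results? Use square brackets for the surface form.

(1) Final Vowel Lowering: no change — [hasazketo]
(2) Intervocalic Voicing: [hasazketo] → [hazazkedo]
(3) Progressive Voicing Assimilation: [hazazkedo] → [hazazgedo]
(4) Apocope: [hazazgedo] → [hazazged]

[hazazged]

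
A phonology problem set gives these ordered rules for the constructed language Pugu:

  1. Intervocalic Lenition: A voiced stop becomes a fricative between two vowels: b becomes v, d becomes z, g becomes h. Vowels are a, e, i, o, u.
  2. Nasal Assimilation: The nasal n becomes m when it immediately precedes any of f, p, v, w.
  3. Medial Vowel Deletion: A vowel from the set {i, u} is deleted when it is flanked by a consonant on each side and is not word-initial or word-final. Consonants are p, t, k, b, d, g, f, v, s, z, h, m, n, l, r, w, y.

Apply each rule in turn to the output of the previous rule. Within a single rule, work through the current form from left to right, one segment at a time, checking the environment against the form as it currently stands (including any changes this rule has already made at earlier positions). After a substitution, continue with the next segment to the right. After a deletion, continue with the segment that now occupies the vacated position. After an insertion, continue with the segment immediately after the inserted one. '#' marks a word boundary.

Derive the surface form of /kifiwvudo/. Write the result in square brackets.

1 Intervocalic Lenition: [kifiwvudo] → [kifiwvuzo]
2 Nasal Assimilation: no change — [kifiwvuzo]
3 Medial Vowel Deletion: [kifiwvuzo] → [kfwvzo]

[kfwvzo]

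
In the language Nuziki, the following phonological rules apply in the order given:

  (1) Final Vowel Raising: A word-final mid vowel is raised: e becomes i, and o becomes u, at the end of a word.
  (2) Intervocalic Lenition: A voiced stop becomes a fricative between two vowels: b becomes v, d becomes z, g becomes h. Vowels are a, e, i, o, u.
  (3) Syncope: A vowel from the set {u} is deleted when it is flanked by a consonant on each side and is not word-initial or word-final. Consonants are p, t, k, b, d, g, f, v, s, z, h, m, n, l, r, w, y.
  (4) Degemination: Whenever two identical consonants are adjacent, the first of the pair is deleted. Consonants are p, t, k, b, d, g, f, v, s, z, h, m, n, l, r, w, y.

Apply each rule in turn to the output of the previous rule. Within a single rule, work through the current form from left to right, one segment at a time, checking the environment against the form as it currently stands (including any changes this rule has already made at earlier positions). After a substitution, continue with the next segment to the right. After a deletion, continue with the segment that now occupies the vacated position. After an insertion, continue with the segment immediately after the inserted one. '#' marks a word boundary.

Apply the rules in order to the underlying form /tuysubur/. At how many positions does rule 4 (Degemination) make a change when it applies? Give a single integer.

0

(1) Final Vowel Raising: no change — [tuysubur]
(2) Intervocalic Lenition: [tuysubur] → [tuysuvur]
(3) Syncope: [tuysuvur] → [tysvr]
(4) Degemination: no change — [tysvr]
Rule 4 changed 0 position(s).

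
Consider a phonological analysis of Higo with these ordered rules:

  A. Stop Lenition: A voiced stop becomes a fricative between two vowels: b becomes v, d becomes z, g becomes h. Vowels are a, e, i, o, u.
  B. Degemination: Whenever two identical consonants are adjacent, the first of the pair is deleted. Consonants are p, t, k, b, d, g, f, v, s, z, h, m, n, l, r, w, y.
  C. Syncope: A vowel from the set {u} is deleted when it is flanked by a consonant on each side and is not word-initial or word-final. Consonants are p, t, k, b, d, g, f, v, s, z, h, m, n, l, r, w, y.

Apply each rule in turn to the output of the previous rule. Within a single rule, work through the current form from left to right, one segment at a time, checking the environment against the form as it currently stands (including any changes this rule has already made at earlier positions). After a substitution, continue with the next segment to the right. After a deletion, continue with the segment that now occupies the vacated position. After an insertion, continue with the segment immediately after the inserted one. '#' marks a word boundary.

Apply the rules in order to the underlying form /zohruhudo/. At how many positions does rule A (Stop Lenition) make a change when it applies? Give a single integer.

1

A Stop Lenition: [zohruhudo] → [zohruhuzo]
B Degemination: no change — [zohruhuzo]
C Syncope: [zohruhuzo] → [zohrhzo]
Rule A changed 1 position(s).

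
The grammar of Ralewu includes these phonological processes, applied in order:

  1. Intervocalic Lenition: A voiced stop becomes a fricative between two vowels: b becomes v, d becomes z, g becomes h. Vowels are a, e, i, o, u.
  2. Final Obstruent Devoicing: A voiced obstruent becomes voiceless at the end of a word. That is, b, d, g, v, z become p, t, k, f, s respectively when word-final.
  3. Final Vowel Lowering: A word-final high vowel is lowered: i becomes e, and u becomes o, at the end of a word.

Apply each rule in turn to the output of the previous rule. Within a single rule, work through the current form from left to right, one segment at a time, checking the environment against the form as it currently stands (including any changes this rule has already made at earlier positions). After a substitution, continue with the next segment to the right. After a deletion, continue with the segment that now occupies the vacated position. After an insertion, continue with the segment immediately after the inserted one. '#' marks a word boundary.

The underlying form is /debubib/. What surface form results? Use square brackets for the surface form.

1 Intervocalic Lenition: [debubib] → [devuvib]
2 Final Obstruent Devoicing: [devuvib] → [devuvip]
3 Final Vowel Lowering: no change — [devuvip]

[devuvip]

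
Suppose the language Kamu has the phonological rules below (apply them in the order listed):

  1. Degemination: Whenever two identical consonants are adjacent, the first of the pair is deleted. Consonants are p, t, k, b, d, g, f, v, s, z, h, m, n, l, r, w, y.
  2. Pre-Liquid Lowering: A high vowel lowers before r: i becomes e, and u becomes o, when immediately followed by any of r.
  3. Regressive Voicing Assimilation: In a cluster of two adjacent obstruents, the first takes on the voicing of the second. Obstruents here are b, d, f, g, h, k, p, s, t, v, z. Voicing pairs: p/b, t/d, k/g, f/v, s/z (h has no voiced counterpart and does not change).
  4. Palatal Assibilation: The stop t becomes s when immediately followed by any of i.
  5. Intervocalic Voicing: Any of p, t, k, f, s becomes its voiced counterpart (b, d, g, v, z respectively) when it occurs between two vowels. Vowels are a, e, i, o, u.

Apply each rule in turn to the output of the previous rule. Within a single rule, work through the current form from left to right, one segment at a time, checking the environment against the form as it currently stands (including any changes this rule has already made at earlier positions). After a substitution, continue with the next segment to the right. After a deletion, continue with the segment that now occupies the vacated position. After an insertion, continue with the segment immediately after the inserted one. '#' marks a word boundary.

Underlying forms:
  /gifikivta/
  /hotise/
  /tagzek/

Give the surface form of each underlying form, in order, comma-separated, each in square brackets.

[givigifta], [hozize], [tagzek]

/gifikivta/:
  1 Degemination: no change — [gifikivta]
  2 Pre-Liquid Lowering: no change — [gifikivta]
  3 Regressive Voicing Assimilation: [gifikivta] → [gifikifta]
  4 Palatal Assibilation: no change — [gifikifta]
  5 Intervocalic Voicing: [gifikifta] → [givigifta]
/hotise/:
  1 Degemination: no change — [hotise]
  2 Pre-Liquid Lowering: no change — [hotise]
  3 Regressive Voicing Assimilation: no change — [hotise]
  4 Palatal Assibilation: [hotise] → [hosise]
  5 Intervocalic Voicing: [hosise] → [hozize]
/tagzek/:
  1 Degemination: no change — [tagzek]
  2 Pre-Liquid Lowering: no change — [tagzek]
  3 Regressive Voicing Assimilation: no change — [tagzek]
  4 Palatal Assibilation: no change — [tagzek]
  5 Intervocalic Voicing: no change — [tagzek]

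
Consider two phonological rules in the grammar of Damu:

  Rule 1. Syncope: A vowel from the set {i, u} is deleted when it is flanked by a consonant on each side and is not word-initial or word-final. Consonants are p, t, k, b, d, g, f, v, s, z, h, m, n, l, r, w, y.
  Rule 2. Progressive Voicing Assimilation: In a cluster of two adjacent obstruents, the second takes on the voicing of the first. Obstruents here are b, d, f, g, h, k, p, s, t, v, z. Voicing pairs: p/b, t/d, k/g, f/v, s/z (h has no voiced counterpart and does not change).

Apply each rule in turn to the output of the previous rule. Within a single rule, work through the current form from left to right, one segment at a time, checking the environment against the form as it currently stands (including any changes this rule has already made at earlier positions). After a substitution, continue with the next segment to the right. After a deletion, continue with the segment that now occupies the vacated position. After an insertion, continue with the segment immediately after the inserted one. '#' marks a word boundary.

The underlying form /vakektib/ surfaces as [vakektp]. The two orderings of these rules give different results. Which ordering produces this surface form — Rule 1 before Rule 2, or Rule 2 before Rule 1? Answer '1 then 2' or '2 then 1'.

1 then 2

Order 1 then 2:
  1 Syncope: [vakektib] → [vakektb]
  2 Progressive Voicing Assimilation: [vakektb] → [vakektp]
  result: [vakektp]
Order 2 then 1:
  2 Progressive Voicing Assimilation: no change — [vakektib]
  1 Syncope: [vakektib] → [vakektb]
  result: [vakektb]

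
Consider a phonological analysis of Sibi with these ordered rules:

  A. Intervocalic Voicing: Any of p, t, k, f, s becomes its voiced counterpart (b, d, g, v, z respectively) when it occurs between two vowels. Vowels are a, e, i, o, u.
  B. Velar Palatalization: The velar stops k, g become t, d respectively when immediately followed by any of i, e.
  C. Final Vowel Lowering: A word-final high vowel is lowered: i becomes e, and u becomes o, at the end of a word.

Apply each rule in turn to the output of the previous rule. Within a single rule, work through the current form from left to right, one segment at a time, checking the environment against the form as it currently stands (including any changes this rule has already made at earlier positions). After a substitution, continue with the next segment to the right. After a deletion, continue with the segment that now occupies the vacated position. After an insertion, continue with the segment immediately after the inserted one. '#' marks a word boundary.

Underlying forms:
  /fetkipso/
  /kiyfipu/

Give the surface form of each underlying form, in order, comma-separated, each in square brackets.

[fettipso], [tiyfibo]

/fetkipso/:
  A Intervocalic Voicing: no change — [fetkipso]
  B Velar Palatalization: [fetkipso] → [fettipso]
  C Final Vowel Lowering: no change — [fettipso]
/kiyfipu/:
  A Intervocalic Voicing: [kiyfipu] → [kiyfibu]
  B Velar Palatalization: [kiyfibu] → [tiyfibu]
  C Final Vowel Lowering: [tiyfibu] → [tiyfibo]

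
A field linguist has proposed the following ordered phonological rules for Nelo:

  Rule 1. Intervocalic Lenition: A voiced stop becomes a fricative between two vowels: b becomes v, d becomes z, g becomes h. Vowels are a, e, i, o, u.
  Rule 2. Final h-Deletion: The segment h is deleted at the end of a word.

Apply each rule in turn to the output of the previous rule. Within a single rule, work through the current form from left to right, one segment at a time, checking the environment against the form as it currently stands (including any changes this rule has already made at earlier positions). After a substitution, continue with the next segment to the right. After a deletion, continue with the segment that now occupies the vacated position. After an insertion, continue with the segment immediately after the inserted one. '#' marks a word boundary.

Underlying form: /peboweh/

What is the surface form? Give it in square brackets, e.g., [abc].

[pevowe]

Rule 1 Intervocalic Lenition: [peboweh] → [pevoweh]
Rule 2 Final h-Deletion: [pevoweh] → [pevowe]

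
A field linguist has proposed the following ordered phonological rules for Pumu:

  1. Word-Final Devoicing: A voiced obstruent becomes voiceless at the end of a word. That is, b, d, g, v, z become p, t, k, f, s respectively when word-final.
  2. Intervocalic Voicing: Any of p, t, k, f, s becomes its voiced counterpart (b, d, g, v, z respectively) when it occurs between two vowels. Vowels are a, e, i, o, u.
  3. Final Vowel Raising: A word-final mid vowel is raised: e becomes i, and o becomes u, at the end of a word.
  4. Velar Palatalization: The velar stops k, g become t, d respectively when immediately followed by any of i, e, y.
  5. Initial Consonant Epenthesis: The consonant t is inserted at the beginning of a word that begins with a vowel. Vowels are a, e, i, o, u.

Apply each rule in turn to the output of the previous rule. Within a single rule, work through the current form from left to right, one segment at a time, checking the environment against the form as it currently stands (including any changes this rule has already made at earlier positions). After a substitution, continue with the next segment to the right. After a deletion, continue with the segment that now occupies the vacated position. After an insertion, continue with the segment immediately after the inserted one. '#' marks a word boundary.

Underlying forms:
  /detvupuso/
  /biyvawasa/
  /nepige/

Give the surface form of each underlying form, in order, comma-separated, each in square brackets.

[detvubuzu], [biyvawaza], [nebidi]

/detvupuso/:
  1 Word-Final Devoicing: no change — [detvupuso]
  2 Intervocalic Voicing: [detvupuso] → [detvubuzo]
  3 Final Vowel Raising: [detvubuzo] → [detvubuzu]
  4 Velar Palatalization: no change — [detvubuzu]
  5 Initial Consonant Epenthesis: no change — [detvubuzu]
/biyvawasa/:
  1 Word-Final Devoicing: no change — [biyvawasa]
  2 Intervocalic Voicing: [biyvawasa] → [biyvawaza]
  3 Final Vowel Raising: no change — [biyvawaza]
  4 Velar Palatalization: no change — [biyvawaza]
  5 Initial Consonant Epenthesis: no change — [biyvawaza]
/nepige/:
  1 Word-Final Devoicing: no change — [nepige]
  2 Intervocalic Voicing: [nepige] → [nebige]
  3 Final Vowel Raising: [nebige] → [nebigi]
  4 Velar Palatalization: [nebigi] → [nebidi]
  5 Initial Consonant Epenthesis: no change — [nebidi]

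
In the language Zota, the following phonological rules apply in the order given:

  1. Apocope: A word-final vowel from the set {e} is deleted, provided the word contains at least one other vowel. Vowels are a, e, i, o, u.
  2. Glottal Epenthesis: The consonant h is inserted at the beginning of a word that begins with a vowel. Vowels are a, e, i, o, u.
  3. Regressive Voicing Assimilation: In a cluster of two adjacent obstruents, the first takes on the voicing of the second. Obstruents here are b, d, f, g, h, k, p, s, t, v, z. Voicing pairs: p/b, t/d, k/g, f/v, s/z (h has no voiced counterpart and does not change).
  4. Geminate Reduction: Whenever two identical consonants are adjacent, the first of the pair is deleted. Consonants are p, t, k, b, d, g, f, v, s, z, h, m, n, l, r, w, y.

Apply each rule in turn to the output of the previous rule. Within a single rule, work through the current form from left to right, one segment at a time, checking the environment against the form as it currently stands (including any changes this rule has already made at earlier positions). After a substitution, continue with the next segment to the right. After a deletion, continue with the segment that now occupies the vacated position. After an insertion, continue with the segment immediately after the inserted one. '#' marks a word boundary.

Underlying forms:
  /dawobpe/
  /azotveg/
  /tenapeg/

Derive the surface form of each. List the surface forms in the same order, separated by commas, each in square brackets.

[dawop], [hazodveg], [tenapeg]

/dawobpe/:
  1 Apocope: [dawobpe] → [dawobp]
  2 Glottal Epenthesis: no change — [dawobp]
  3 Regressive Voicing Assimilation: [dawobp] → [dawopp]
  4 Geminate Reduction: [dawopp] → [dawop]
/azotveg/:
  1 Apocope: no change — [azotveg]
  2 Glottal Epenthesis: [azotveg] → [hazotveg]
  3 Regressive Voicing Assimilation: [hazotveg] → [hazodveg]
  4 Geminate Reduction: no change — [hazodveg]
/tenapeg/:
  1 Apocope: no change — [tenapeg]
  2 Glottal Epenthesis: no change — [tenapeg]
  3 Regressive Voicing Assimilation: no change — [tenapeg]
  4 Geminate Reduction: no change — [tenapeg]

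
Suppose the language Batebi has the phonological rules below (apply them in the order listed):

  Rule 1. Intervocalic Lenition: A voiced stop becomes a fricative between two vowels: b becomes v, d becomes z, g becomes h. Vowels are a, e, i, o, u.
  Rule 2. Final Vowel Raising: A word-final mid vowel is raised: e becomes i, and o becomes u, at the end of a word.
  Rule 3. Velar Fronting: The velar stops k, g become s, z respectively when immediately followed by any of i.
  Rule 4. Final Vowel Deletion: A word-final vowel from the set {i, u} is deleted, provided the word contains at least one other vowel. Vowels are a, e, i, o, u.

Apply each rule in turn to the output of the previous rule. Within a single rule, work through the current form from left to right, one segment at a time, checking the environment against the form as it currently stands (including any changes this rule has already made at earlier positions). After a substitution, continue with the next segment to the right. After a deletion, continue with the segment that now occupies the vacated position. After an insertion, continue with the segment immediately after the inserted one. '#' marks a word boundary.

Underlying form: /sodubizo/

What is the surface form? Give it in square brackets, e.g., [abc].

Rule 1 Intervocalic Lenition: [sodubizo] → [sozuvizo]
Rule 2 Final Vowel Raising: [sozuvizo] → [sozuvizu]
Rule 3 Velar Fronting: no change — [sozuvizu]
Rule 4 Final Vowel Deletion: [sozuvizu] → [sozuviz]

[sozuviz]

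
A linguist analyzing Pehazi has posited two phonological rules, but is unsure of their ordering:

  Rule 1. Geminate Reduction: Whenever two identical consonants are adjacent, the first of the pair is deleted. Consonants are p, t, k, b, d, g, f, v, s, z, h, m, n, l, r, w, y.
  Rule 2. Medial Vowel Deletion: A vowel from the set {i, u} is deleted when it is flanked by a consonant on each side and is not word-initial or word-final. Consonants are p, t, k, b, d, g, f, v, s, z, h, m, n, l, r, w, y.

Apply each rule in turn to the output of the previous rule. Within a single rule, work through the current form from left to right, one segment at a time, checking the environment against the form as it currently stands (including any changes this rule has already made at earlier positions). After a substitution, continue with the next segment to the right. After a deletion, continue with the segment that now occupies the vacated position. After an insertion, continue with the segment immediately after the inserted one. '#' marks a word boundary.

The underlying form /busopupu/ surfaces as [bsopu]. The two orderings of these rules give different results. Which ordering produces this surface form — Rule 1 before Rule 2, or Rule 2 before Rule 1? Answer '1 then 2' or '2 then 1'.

Order 1 then 2:
  1 Geminate Reduction: no change — [busopupu]
  2 Medial Vowel Deletion: [busopupu] → [bsoppu]
  result: [bsoppu]
Order 2 then 1:
  2 Medial Vowel Deletion: [busopupu] → [bsoppu]
  1 Geminate Reduction: [bsoppu] → [bsopu]
  result: [bsopu]

2 then 1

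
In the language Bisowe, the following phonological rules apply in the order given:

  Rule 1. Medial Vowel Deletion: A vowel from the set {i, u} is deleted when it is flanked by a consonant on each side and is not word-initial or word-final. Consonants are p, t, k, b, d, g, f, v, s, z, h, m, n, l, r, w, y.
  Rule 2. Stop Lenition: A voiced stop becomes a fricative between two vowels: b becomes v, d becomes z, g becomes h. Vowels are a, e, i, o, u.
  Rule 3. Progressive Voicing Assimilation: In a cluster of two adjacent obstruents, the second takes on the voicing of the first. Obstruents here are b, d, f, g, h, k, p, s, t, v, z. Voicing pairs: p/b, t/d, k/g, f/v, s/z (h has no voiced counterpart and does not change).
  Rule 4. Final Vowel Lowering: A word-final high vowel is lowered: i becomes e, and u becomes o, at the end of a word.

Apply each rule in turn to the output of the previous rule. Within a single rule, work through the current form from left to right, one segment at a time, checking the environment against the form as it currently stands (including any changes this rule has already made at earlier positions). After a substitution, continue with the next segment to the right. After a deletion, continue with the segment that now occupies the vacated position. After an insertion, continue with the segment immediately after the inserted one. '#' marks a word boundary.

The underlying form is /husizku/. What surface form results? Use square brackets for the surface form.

Rule 1 Medial Vowel Deletion: [husizku] → [hszku]
Rule 2 Stop Lenition: no change — [hszku]
Rule 3 Progressive Voicing Assimilation: [hszku] → [hssku]
Rule 4 Final Vowel Lowering: [hssku] → [hssko]

[hssko]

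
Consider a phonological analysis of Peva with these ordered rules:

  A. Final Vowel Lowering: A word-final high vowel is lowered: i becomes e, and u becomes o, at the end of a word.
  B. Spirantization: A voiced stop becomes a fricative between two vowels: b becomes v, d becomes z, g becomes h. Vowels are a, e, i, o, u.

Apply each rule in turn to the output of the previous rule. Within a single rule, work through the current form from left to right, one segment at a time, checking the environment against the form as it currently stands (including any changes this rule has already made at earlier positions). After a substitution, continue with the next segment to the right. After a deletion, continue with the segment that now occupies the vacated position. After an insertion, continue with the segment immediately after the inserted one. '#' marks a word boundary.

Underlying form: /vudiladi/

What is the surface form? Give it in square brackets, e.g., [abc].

[vuzilaze]

A Final Vowel Lowering: [vudiladi] → [vudilade]
B Spirantization: [vudilade] → [vuzilaze]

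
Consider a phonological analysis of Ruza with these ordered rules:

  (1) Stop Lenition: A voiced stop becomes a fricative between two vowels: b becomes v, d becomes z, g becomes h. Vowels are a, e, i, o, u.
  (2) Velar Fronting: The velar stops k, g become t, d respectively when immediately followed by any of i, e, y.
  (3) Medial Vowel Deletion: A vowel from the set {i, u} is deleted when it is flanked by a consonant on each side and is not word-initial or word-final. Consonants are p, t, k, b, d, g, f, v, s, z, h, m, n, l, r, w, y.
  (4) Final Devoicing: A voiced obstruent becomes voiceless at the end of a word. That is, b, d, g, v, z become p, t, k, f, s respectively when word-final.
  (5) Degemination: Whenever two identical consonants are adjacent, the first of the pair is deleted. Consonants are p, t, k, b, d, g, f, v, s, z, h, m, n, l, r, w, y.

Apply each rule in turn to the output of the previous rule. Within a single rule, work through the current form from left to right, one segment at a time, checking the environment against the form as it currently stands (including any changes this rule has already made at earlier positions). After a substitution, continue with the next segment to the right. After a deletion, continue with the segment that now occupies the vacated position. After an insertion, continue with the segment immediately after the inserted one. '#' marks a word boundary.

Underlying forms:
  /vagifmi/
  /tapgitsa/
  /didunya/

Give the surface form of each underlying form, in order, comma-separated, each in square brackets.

/vagifmi/:
  (1) Stop Lenition: [vagifmi] → [vahifmi]
  (2) Velar Fronting: no change — [vahifmi]
  (3) Medial Vowel Deletion: [vahifmi] → [vahfmi]
  (4) Final Devoicing: no change — [vahfmi]
  (5) Degemination: no change — [vahfmi]
/tapgitsa/:
  (1) Stop Lenition: no change — [tapgitsa]
  (2) Velar Fronting: [tapgitsa] → [tapditsa]
  (3) Medial Vowel Deletion: [tapditsa] → [tapdtsa]
  (4) Final Devoicing: no change — [tapdtsa]
  (5) Degemination: no change — [tapdtsa]
/didunya/:
  (1) Stop Lenition: [didunya] → [dizunya]
  (2) Velar Fronting: no change — [dizunya]
  (3) Medial Vowel Deletion: [dizunya] → [dznya]
  (4) Final Devoicing: no change — [dznya]
  (5) Degemination: no change — [dznya]

[vahfmi], [tapdtsa], [dznya]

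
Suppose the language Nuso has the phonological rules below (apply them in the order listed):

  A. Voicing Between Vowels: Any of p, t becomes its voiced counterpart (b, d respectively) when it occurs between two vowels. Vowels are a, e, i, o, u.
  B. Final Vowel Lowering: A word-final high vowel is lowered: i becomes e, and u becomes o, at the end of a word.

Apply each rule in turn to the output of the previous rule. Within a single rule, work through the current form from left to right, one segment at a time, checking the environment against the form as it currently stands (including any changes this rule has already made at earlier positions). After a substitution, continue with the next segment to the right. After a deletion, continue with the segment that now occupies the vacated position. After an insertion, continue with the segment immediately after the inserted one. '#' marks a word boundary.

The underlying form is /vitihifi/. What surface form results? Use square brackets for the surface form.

A Voicing Between Vowels: [vitihifi] → [vidihifi]
B Final Vowel Lowering: [vidihifi] → [vidihife]

[vidihife]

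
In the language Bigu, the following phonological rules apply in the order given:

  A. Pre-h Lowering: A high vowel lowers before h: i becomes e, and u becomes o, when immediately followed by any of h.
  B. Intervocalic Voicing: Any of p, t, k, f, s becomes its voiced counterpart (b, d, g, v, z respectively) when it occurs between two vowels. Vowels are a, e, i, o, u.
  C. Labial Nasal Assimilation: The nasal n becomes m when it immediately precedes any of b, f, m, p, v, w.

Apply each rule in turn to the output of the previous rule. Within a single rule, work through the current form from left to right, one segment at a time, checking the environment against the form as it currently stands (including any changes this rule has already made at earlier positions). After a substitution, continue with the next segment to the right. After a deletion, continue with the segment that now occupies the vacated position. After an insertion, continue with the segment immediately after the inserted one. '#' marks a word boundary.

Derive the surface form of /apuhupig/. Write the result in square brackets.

A Pre-h Lowering: [apuhupig] → [apohupig]
B Intervocalic Voicing: [apohupig] → [abohubig]
C Labial Nasal Assimilation: no change — [abohubig]

[abohubig]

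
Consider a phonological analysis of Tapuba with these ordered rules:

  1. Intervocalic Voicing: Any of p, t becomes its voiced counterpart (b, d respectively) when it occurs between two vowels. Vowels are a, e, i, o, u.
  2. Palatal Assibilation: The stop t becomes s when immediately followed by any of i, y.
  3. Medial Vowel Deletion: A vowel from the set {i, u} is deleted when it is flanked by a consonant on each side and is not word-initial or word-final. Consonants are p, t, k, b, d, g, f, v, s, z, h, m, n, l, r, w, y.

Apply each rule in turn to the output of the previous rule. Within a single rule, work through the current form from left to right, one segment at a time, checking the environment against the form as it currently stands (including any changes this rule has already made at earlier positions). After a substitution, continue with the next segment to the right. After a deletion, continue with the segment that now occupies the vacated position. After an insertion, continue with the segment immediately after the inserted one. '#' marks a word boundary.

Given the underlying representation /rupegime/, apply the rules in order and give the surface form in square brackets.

1 Intervocalic Voicing: [rupegime] → [rubegime]
2 Palatal Assibilation: no change — [rubegime]
3 Medial Vowel Deletion: [rubegime] → [rbegme]

[rbegme]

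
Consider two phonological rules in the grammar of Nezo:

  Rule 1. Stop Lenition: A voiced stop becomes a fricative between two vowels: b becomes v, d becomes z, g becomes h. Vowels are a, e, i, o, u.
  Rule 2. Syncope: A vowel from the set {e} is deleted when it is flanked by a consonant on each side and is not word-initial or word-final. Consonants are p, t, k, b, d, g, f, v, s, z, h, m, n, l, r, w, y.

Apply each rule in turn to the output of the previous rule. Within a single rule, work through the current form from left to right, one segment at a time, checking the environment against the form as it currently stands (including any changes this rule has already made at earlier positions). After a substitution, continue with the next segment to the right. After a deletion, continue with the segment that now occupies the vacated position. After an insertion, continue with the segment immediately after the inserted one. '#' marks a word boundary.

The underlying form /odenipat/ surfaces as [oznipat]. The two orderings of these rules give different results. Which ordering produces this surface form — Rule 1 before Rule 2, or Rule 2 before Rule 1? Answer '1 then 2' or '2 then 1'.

1 then 2

Order 1 then 2:
  1 Stop Lenition: [odenipat] → [ozenipat]
  2 Syncope: [ozenipat] → [oznipat]
  result: [oznipat]
Order 2 then 1:
  2 Syncope: [odenipat] → [odnipat]
  1 Stop Lenition: no change — [odnipat]
  result: [odnipat]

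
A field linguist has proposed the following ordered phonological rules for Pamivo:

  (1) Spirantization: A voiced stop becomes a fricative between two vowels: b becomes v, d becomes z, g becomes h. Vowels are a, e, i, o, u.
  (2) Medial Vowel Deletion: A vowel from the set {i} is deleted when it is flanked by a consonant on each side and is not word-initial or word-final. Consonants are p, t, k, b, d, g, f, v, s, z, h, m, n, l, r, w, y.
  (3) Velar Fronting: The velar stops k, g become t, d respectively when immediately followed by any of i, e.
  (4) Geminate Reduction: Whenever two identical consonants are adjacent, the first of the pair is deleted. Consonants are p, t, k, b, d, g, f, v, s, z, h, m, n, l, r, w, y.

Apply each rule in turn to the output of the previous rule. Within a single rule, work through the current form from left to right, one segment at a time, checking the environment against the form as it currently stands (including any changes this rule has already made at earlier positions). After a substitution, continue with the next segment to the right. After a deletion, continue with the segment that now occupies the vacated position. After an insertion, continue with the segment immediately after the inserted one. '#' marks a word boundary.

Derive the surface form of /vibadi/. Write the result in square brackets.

(1) Spirantization: [vibadi] → [vivazi]
(2) Medial Vowel Deletion: [vivazi] → [vvazi]
(3) Velar Fronting: no change — [vvazi]
(4) Geminate Reduction: [vvazi] → [vazi]

[vazi]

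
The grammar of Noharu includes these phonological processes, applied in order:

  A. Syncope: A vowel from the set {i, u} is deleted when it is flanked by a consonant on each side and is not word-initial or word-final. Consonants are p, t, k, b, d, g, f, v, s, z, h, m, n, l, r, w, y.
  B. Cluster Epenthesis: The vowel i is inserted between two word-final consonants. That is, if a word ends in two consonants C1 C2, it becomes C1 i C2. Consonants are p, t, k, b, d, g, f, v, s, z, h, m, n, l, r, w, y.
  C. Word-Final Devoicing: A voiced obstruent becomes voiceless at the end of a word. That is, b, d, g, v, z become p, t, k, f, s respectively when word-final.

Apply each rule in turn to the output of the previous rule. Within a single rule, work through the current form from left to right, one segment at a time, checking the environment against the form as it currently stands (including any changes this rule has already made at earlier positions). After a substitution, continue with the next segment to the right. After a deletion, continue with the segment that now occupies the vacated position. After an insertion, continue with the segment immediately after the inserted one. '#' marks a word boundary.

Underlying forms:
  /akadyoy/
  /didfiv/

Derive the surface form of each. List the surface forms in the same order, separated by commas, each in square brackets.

[akadyoy], [ddfif]

/akadyoy/:
  A Syncope: no change — [akadyoy]
  B Cluster Epenthesis: no change — [akadyoy]
  C Word-Final Devoicing: no change — [akadyoy]
/didfiv/:
  A Syncope: [didfiv] → [ddfv]
  B Cluster Epenthesis: [ddfv] → [ddfiv]
  C Word-Final Devoicing: [ddfiv] → [ddfif]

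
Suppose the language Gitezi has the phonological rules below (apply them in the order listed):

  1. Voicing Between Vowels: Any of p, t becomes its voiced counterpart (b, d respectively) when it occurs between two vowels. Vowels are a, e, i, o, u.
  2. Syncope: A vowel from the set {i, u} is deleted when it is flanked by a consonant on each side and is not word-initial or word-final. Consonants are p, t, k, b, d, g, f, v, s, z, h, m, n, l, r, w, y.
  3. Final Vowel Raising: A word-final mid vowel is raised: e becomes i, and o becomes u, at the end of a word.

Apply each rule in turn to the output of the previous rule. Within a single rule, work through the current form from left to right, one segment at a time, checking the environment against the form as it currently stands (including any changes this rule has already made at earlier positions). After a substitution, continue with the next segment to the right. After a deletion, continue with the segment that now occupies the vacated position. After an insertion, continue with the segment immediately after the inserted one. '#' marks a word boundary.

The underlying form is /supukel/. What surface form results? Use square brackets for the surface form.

1 Voicing Between Vowels: [supukel] → [subukel]
2 Syncope: [subukel] → [sbkel]
3 Final Vowel Raising: no change — [sbkel]

[sbkel]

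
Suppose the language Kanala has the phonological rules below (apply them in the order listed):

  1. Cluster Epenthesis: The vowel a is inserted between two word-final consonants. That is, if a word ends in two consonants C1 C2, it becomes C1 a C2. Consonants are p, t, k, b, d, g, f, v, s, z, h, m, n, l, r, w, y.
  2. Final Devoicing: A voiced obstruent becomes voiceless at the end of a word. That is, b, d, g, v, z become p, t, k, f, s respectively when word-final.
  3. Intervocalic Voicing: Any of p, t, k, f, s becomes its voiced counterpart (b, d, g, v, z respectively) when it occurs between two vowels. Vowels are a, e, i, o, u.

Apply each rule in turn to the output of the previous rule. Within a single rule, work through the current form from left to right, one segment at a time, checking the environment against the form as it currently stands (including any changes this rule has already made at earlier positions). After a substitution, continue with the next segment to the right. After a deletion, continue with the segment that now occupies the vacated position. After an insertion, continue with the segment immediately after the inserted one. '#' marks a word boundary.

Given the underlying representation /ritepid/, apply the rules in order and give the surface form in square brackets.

[ridebit]

1 Cluster Epenthesis: no change — [ritepid]
2 Final Devoicing: [ritepid] → [ritepit]
3 Intervocalic Voicing: [ritepit] → [ridebit]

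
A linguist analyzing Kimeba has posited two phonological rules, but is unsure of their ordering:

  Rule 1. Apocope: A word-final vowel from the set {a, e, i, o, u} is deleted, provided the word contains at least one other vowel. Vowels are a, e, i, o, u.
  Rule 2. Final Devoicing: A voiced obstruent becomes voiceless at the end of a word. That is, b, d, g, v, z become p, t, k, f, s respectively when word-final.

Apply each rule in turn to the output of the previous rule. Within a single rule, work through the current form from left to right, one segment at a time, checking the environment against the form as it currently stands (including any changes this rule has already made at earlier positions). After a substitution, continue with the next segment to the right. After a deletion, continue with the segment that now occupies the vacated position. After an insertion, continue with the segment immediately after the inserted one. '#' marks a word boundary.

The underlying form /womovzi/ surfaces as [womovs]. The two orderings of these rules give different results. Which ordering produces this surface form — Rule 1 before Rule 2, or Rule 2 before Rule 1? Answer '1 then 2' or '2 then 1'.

Order 1 then 2:
  1 Apocope: [womovzi] → [womovz]
  2 Final Devoicing: [womovz] → [womovs]
  result: [womovs]
Order 2 then 1:
  2 Final Devoicing: no change — [womovzi]
  1 Apocope: [womovzi] → [womovz]
  result: [womovz]

1 then 2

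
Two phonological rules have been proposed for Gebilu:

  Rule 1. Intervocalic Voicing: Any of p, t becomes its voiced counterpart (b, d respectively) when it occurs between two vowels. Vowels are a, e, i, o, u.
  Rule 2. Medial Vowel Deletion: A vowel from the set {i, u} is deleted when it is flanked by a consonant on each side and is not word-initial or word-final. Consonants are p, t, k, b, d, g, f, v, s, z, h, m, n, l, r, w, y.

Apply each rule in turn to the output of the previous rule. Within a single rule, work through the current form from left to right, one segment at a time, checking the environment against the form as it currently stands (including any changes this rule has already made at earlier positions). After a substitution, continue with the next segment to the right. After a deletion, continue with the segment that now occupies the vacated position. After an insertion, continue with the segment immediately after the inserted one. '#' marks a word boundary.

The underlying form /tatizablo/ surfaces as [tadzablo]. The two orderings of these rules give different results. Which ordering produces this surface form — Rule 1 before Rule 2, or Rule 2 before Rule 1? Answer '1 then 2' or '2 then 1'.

Order 1 then 2:
  1 Intervocalic Voicing: [tatizablo] → [tadizablo]
  2 Medial Vowel Deletion: [tadizablo] → [tadzablo]
  result: [tadzablo]
Order 2 then 1:
  2 Medial Vowel Deletion: [tatizablo] → [tatzablo]
  1 Intervocalic Voicing: no change — [tatzablo]
  result: [tatzablo]

1 then 2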